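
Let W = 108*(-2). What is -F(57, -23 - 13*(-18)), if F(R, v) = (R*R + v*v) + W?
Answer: -47554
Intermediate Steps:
W = -216
F(R, v) = -216 + R² + v² (F(R, v) = (R*R + v*v) - 216 = (R² + v²) - 216 = -216 + R² + v²)
-F(57, -23 - 13*(-18)) = -(-216 + 57² + (-23 - 13*(-18))²) = -(-216 + 3249 + (-23 + 234)²) = -(-216 + 3249 + 211²) = -(-216 + 3249 + 44521) = -1*47554 = -47554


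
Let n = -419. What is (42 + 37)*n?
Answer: -33101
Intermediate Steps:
(42 + 37)*n = (42 + 37)*(-419) = 79*(-419) = -33101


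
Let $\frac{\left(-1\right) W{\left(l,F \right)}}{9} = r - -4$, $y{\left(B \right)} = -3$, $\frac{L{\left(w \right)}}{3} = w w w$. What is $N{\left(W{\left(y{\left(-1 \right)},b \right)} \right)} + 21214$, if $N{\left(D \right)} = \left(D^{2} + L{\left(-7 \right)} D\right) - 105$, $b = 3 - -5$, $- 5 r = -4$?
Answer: $\frac{1685701}{25} \approx 67428.0$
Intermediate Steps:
$r = \frac{4}{5}$ ($r = \left(- \frac{1}{5}\right) \left(-4\right) = \frac{4}{5} \approx 0.8$)
$L{\left(w \right)} = 3 w^{3}$ ($L{\left(w \right)} = 3 w w w = 3 w^{2} w = 3 w^{3}$)
$b = 8$ ($b = 3 + 5 = 8$)
$W{\left(l,F \right)} = - \frac{216}{5}$ ($W{\left(l,F \right)} = - 9 \left(\frac{4}{5} - -4\right) = - 9 \left(\frac{4}{5} + 4\right) = \left(-9\right) \frac{24}{5} = - \frac{216}{5}$)
$N{\left(D \right)} = -105 + D^{2} - 1029 D$ ($N{\left(D \right)} = \left(D^{2} + 3 \left(-7\right)^{3} D\right) - 105 = \left(D^{2} + 3 \left(-343\right) D\right) - 105 = \left(D^{2} - 1029 D\right) - 105 = -105 + D^{2} - 1029 D$)
$N{\left(W{\left(y{\left(-1 \right)},b \right)} \right)} + 21214 = \left(-105 + \left(- \frac{216}{5}\right)^{2} - - \frac{222264}{5}\right) + 21214 = \left(-105 + \frac{46656}{25} + \frac{222264}{5}\right) + 21214 = \frac{1155351}{25} + 21214 = \frac{1685701}{25}$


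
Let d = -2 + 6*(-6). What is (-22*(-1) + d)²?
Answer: 256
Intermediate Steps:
d = -38 (d = -2 - 36 = -38)
(-22*(-1) + d)² = (-22*(-1) - 38)² = (22 - 38)² = (-16)² = 256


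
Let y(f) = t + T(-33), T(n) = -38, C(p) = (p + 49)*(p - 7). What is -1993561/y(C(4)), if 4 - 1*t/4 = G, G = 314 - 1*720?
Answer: -1993561/1602 ≈ -1244.4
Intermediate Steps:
G = -406 (G = 314 - 720 = -406)
C(p) = (-7 + p)*(49 + p) (C(p) = (49 + p)*(-7 + p) = (-7 + p)*(49 + p))
t = 1640 (t = 16 - 4*(-406) = 16 + 1624 = 1640)
y(f) = 1602 (y(f) = 1640 - 38 = 1602)
-1993561/y(C(4)) = -1993561/1602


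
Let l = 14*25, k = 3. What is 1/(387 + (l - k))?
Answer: 1/734 ≈ 0.0013624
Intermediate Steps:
l = 350
1/(387 + (l - k)) = 1/(387 + (350 - 1*3)) = 1/(387 + (350 - 3)) = 1/(387 + 347) = 1/734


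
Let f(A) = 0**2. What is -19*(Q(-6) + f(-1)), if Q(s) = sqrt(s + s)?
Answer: -38*I*sqrt(3) ≈ -65.818*I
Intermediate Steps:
f(A) = 0
Q(s) = sqrt(2)*sqrt(s) (Q(s) = sqrt(2*s) = sqrt(2)*sqrt(s))
-19*(Q(-6) + f(-1)) = -19*(sqrt(2)*sqrt(-6) + 0) = -19*(sqrt(2)*(I*sqrt(6)) + 0) = -19*(2*I*sqrt(3) + 0) = -38*I*sqrt(3)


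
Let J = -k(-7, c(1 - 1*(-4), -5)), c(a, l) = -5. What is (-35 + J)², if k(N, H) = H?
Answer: 900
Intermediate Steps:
J = 5 (J = -1*(-5) = 5)
(-35 + J)² = (-35 + 5)² = (-30)² = 900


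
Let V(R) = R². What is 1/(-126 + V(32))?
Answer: 1/898 ≈ 0.0011136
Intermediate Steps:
1/(-126 + V(32)) = 1/(-126 + 32²) = 1/(-126 + 1024) = 1/898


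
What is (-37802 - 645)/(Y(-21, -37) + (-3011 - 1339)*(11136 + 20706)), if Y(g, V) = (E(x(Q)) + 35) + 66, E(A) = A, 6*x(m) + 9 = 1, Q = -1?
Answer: 115341/415537801 ≈ 0.00027757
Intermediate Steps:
x(m) = -4/3 (x(m) = -3/2 + (1/6)*1 = -3/2 + 1/6 = -4/3)
Y(g, V) = 299/3 (Y(g, V) = (-4/3 + 35) + 66 = 101/3 + 66 = 299/3)
(-37802 - 645)/(Y(-21, -37) + (-3011 - 1339)*(11136 + 20706)) = (-37802 - 645)/(299/3 + (-3011 - 1339)*(11136 + 20706)) = -38447/(299/3 - 4350*31842) = -38447/(299/3 - 138512700) = -38447/(-415537801/3) = -38447*(-3/415537801) = 115341/415537801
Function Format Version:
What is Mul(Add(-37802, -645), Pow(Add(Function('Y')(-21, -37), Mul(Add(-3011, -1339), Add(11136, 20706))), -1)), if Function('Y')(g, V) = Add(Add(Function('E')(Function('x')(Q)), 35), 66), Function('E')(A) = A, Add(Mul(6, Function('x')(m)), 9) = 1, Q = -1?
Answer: Rational(115341, 415537801) ≈ 0.00027757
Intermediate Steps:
Function('x')(m) = Rational(-4, 3) (Function('x')(m) = Add(Rational(-3, 2), Mul(Rational(1, 6), 1)) = Add(Rational(-3, 2), Rational(1, 6)) = Rational(-4, 3))
Function('Y')(g, V) = Rational(299, 3) (Function('Y')(g, V) = Add(Add(Rational(-4, 3), 35), 66) = Add(Rational(101, 3), 66) = Rational(299, 3))
Mul(Add(-37802, -645), Pow(Add(Function('Y')(-21, -37), Mul(Add(-3011, -1339), Add(11136, 20706))), -1)) = Mul(Add(-37802, -645), Pow(Add(Rational(299, 3), Mul(Add(-3011, -1339), Add(11136, 20706))), -1)) = Mul(-38447, Pow(Add(Rational(299, 3), Mul(-4350, 31842)), -1)) = Mul(-38447, Pow(Add(Rational(299, 3), -138512700), -1)) = Mul(-38447, Pow(Rational(-415537801, 3), -1)) = Mul(-38447, Rational(-3, 415537801)) = Rational(115341, 415537801)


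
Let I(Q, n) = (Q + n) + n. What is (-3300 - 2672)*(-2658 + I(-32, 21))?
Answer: 15813856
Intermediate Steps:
I(Q, n) = Q + 2*n
(-3300 - 2672)*(-2658 + I(-32, 21)) = (-3300 - 2672)*(-2658 + (-32 + 2*21)) = -5972*(-2658 + (-32 + 42)) = -5972*(-2658 + 10) = -5972*(-2648) = 15813856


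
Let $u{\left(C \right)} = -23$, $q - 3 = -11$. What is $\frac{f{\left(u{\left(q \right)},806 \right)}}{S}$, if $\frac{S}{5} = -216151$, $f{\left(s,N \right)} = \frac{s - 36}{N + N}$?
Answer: $\frac{59}{1742177060} \approx 3.3866 \cdot 10^{-8}$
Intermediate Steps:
$q = -8$ ($q = 3 - 11 = -8$)
$f{\left(s,N \right)} = \frac{-36 + s}{2 N}$
$S = -1080755$ ($S = 5 \left(-216151\right) = -1080755$)
$\frac{f{\left(u{\left(q \right)},806 \right)}}{S} = \frac{\frac{1}{2} \cdot \frac{1}{806} \left(-36 - 23\right)}{-1080755} = \frac{1}{2} \cdot \frac{1}{806} \left(-59\right) \left(- \frac{1}{1080755}\right) = \left(- \frac{59}{1612}\right) \left(- \frac{1}{1080755}\right) = \frac{59}{1742177060}$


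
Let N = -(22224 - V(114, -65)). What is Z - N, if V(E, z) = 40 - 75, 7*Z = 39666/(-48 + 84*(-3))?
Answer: 7784039/350 ≈ 22240.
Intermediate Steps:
Z = -6611/350 (Z = (39666/(-48 + 84*(-3)))/7 = (39666/(-48 - 252))/7 = (39666/(-300))/7 = (39666*(-1/300))/7 = (⅐)*(-6611/50) = -6611/350 ≈ -18.889)
V(E, z) = -35
N = -22259 (N = -(22224 - 1*(-35)) = -(22224 + 35) = -1*22259 = -22259)
Z - N = -6611/350 - 1*(-22259) = -6611/350 + 22259 = 7784039/350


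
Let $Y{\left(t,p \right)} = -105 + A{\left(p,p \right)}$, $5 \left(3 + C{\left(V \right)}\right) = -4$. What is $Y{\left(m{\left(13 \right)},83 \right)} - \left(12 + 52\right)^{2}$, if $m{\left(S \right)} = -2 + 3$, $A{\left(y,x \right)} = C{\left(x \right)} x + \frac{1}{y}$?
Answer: $- \frac{1874301}{415} \approx -4516.4$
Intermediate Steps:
$C{\left(V \right)} = - \frac{19}{5}$ ($C{\left(V \right)} = -3 + \frac{1}{5} \left(-4\right) = -3 - \frac{4}{5} = - \frac{19}{5}$)
$A{\left(y,x \right)} = \frac{1}{y} - \frac{19 x}{5}$ ($A{\left(y,x \right)} = - \frac{19 x}{5} + \frac{1}{y} = \frac{1}{y} - \frac{19 x}{5}$)
$m{\left(S \right)} = 1$
$Y{\left(t,p \right)} = -105 + \frac{1}{p} - \frac{19 p}{5}$ ($Y{\left(t,p \right)} = -105 - \left(- \frac{1}{p} + \frac{19 p}{5}\right) = -105 + \frac{1}{p} - \frac{19 p}{5}$)
$Y{\left(m{\left(13 \right)},83 \right)} - \left(12 + 52\right)^{2} = \left(-105 + \frac{1}{83} - \frac{1577}{5}\right) - \left(12 + 52\right)^{2} = \left(-105 + \frac{1}{83} - \frac{1577}{5}\right) - 64^{2} = - \frac{174461}{415} - 4096 = - \frac{1874301}{415}$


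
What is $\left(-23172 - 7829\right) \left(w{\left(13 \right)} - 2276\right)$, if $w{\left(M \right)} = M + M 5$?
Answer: $68140198$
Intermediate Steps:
$w{\left(M \right)} = 6 M$ ($w{\left(M \right)} = M + 5 M = 6 M$)
$\left(-23172 - 7829\right) \left(w{\left(13 \right)} - 2276\right) = \left(-23172 - 7829\right) \left(6 \cdot 13 - 2276\right) = - 31001 \left(78 - 2276\right) = \left(-31001\right) \left(-2198\right) = 68140198$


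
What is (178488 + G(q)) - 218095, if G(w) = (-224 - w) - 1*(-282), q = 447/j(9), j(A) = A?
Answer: -118796/3 ≈ -39599.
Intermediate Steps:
q = 149/3 (q = 447/9 = 447*(⅑) = 149/3 ≈ 49.667)
G(w) = 58 - w (G(w) = (-224 - w) + 282 = 58 - w)
(178488 + G(q)) - 218095 = (178488 + (58 - 1*149/3)) - 218095 = (178488 + (58 - 149/3)) - 218095 = (178488 + 25/3) - 218095 = 535489/3 - 218095 = -118796/3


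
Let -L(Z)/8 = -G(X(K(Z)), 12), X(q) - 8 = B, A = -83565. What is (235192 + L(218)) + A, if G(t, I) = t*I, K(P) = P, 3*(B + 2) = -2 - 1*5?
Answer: 151979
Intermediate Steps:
B = -13/3 (B = -2 + (-2 - 1*5)/3 = -2 + (-2 - 5)/3 = -2 + (⅓)*(-7) = -2 - 7/3 = -13/3 ≈ -4.3333)
X(q) = 11/3 (X(q) = 8 - 13/3 = 11/3)
G(t, I) = I*t
L(Z) = 352 (L(Z) = -(-8)*12*(11/3) = -(-8)*44 = -8*(-44) = 352)
(235192 + L(218)) + A = (235192 + 352) - 83565 = 235544 - 83565 = 151979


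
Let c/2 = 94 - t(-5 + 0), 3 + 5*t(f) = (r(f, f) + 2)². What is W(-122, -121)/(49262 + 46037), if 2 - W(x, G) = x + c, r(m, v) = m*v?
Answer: 1132/476495 ≈ 0.0023757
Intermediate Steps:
t(f) = -⅗ + (2 + f²)²/5 (t(f) = -⅗ + (f*f + 2)²/5 = -⅗ + (f² + 2)²/5 = -⅗ + (2 + f²)²/5)
c = -512/5 (c = 2*(94 - (-⅗ + (2 + (-5 + 0)²)²/5)) = 2*(94 - (-⅗ + (2 + (-5)²)²/5)) = 2*(94 - (-⅗ + (2 + 25)²/5)) = 2*(94 - (-⅗ + (⅕)*27²)) = 2*(94 - (-⅗ + (⅕)*729)) = 2*(94 - (-⅗ + 729/5)) = 2*(94 - 1*726/5) = 2*(94 - 726/5) = 2*(-256/5) = -512/5 ≈ -102.40)
W(x, G) = 522/5 - x (W(x, G) = 2 - (x - 512/5) = 2 - (-512/5 + x) = 2 + (512/5 - x) = 522/5 - x)
W(-122, -121)/(49262 + 46037) = (522/5 - 1*(-122))/(49262 + 46037) = (522/5 + 122)/95299 = (1132/5)*(1/95299) = 1132/476495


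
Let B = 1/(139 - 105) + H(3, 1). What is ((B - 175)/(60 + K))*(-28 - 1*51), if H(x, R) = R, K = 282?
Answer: 467285/11628 ≈ 40.186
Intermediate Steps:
B = 35/34 (B = 1/(139 - 105) + 1 = 1/34 + 1 = 35/34 ≈ 1.0294)
((B - 175)/(60 + K))*(-28 - 1*51) = ((35/34 - 175)/(60 + 282))*(-28 - 1*51) = (-5915/34/342)*(-28 - 51) = -5915/34*1/342*(-79) = -5915/11628*(-79) = 467285/11628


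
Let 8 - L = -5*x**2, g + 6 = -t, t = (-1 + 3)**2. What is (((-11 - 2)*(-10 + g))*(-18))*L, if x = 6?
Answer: -879840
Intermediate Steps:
t = 4 (t = 2**2 = 4)
g = -10 (g = -6 - 1*4 = -6 - 4 = -10)
L = 188 (L = 8 - (-5)*6**2 = 8 - (-5)*36 = 8 - 1*(-180) = 8 + 180 = 188)
(((-11 - 2)*(-10 + g))*(-18))*L = (((-11 - 2)*(-10 - 10))*(-18))*188 = (-13*(-20)*(-18))*188 = (260*(-18))*188 = -4680*188 = -879840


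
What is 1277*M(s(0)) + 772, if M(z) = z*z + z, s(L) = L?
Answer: 772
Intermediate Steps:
M(z) = z + z² (M(z) = z² + z = z + z²)
1277*M(s(0)) + 772 = 1277*(0*(1 + 0)) + 772 = 1277*(0*1) + 772 = 1277*0 + 772 = 0 + 772 = 772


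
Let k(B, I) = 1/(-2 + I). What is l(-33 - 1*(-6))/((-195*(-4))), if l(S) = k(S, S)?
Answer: -1/22620 ≈ -4.4209e-5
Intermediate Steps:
l(S) = 1/(-2 + S)
l(-33 - 1*(-6))/((-195*(-4))) = 1/((-2 + (-33 - 1*(-6)))*((-195*(-4)))) = 1/((-2 + (-33 + 6))*780) = (1/780)/(-2 - 27) = (1/780)/(-29) = -1/29*1/780 = -1/22620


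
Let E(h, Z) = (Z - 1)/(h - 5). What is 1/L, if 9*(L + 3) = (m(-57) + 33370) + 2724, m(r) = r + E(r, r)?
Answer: 93/372113 ≈ 0.00024992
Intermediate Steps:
E(h, Z) = (-1 + Z)/(-5 + h)
m(r) = r + (-1 + r)/(-5 + r)
L = 372113/93 (L = -3 + (((-1 - 57 - 57*(-5 - 57))/(-5 - 57) + 33370) + 2724)/9 = -3 + (((-1 - 57 - 57*(-62))/(-62) + 33370) + 2724)/9 = -3 + ((-(-1 - 57 + 3534)/62 + 33370) + 2724)/9 = -3 + ((-1/62*3476 + 33370) + 2724)/9 = -3 + ((-1738/31 + 33370) + 2724)/9 = -3 + (1032732/31 + 2724)/9 = -3 + (⅑)*(1117176/31) = -3 + 372392/93 = 372113/93 ≈ 4001.2)
1/L = 1/(372113/93) = 93/372113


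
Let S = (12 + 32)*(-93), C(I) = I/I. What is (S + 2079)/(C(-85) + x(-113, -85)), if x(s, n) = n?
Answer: 671/28 ≈ 23.964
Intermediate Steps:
C(I) = 1
S = -4092 (S = 44*(-93) = -4092)
(S + 2079)/(C(-85) + x(-113, -85)) = (-4092 + 2079)/(1 - 85) = -2013/(-84) = -2013*(-1/84) = 671/28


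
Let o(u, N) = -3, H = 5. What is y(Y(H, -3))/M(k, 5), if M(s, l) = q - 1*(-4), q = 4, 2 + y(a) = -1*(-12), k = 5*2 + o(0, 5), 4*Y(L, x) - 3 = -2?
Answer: 5/4 ≈ 1.2500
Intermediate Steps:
Y(L, x) = ¼ (Y(L, x) = ¾ + (¼)*(-2) = ¾ - ½ = ¼)
k = 7 (k = 5*2 - 3 = 10 - 3 = 7)
y(a) = 10 (y(a) = -2 - 1*(-12) = -2 + 12 = 10)
M(s, l) = 8 (M(s, l) = 4 - 1*(-4) = 4 + 4 = 8)
y(Y(H, -3))/M(k, 5) = 10/8 = (⅛)*10 = 5/4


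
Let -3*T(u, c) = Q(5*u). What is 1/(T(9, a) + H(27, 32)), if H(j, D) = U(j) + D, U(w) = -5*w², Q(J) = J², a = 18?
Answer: -1/4288 ≈ -0.00023321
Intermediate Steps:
T(u, c) = -25*u²/3
H(j, D) = D - 5*j² (H(j, D) = -5*j² + D = D - 5*j²)
1/(T(9, a) + H(27, 32)) = 1/(-25/3*9² + (32 - 5*27²)) = 1/(-25/3*81 + (32 - 5*729)) = 1/(-675 + (32 - 3645)) = 1/(-675 - 3613) = 1/(-4288) = -1/4288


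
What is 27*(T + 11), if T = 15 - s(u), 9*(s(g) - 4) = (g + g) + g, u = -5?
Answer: 639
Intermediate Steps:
s(g) = 4 + g/3 (s(g) = 4 + ((g + g) + g)/9 = 4 + (2*g + g)/9 = 4 + (3*g)/9 = 4 + g/3)
T = 38/3 (T = 15 - (4 + (⅓)*(-5)) = 15 - (4 - 5/3) = 15 - 1*7/3 = 15 - 7/3 = 38/3 ≈ 12.667)
27*(T + 11) = 27*(38/3 + 11) = 27*(71/3) = 639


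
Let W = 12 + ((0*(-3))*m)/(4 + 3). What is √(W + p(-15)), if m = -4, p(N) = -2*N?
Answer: √42 ≈ 6.4807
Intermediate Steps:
W = 12 (W = 12 + ((0*(-3))*(-4))/(4 + 3) = 12 + (0*(-4))/7 = 12 + 0*(⅐) = 12 + 0 = 12)
√(W + p(-15)) = √(12 - 2*(-15)) = √(12 + 30) = √42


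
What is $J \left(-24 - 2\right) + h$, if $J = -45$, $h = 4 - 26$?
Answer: $1148$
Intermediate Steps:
$h = -22$ ($h = 4 - 26 = -22$)
$J \left(-24 - 2\right) + h = - 45 \left(-24 - 2\right) - 22 = \left(-45\right) \left(-26\right) - 22 = 1170 - 22 = 1148$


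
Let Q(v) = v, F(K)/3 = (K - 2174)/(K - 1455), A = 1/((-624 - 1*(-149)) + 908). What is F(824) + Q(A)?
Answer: 1754281/273223 ≈ 6.4207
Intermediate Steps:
A = 1/433 (A = 1/((-624 + 149) + 908) = 1/(-475 + 908) = 1/433 ≈ 0.0023095)
F(K) = 3*(-2174 + K)/(-1455 + K) (F(K) = 3*((K - 2174)/(K - 1455)) = 3*((-2174 + K)/(-1455 + K)) = 3*(-2174 + K)/(-1455 + K))
F(824) + Q(A) = 3*(-2174 + 824)/(-1455 + 824) + 1/433 = 3*(-1350)/(-631) + 1/433 = 3*(-1/631)*(-1350) + 1/433 = 4050/631 + 1/433 = 1754281/273223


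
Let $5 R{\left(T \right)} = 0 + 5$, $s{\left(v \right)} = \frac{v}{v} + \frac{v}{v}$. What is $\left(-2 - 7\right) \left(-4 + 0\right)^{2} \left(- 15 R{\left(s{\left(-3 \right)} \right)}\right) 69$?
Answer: $149040$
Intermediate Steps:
$s{\left(v \right)} = 2$ ($s{\left(v \right)} = 1 + 1 = 2$)
$R{\left(T \right)} = 1$ ($R{\left(T \right)} = \frac{0 + 5}{5} = \frac{1}{5} \cdot 5 = 1$)
$\left(-2 - 7\right) \left(-4 + 0\right)^{2} \left(- 15 R{\left(s{\left(-3 \right)} \right)}\right) 69 = \left(-2 - 7\right) \left(-4 + 0\right)^{2} \left(\left(-15\right) 1\right) 69 = - 9 \left(-4\right)^{2} \left(-15\right) 69 = \left(-9\right) 16 \left(-15\right) 69 = \left(-144\right) \left(-15\right) 69 = 2160 \cdot 69 = 149040$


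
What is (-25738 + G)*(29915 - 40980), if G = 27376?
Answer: -18124470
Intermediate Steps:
(-25738 + G)*(29915 - 40980) = (-25738 + 27376)*(29915 - 40980) = 1638*(-11065) = -18124470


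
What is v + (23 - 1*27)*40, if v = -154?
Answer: -314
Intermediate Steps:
v + (23 - 1*27)*40 = -154 + (23 - 1*27)*40 = -154 + (23 - 27)*40 = -154 - 4*40 = -154 - 160 = -314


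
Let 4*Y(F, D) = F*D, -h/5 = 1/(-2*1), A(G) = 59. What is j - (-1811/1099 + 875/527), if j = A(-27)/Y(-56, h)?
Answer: -4917741/2895865 ≈ -1.6982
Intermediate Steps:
h = 5/2 (h = -5/((-2*1)) = -5/(-2) = -5*(-½) = 5/2 ≈ 2.5000)
Y(F, D) = D*F/4 (Y(F, D) = (F*D)/4 = (D*F)/4 = D*F/4)
j = -59/35 (j = 59/(((¼)*(5/2)*(-56))) = 59/(-35) = 59*(-1/35) = -59/35 ≈ -1.6857)
j - (-1811/1099 + 875/527) = -59/35 - (-1811/1099 + 875/527) = -59/35 - 1*7228/579173 = -59/35 - 7228/579173 = -4917741/2895865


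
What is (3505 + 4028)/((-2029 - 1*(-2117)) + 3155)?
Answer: 2511/1081 ≈ 2.3228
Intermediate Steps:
(3505 + 4028)/((-2029 - 1*(-2117)) + 3155) = 7533/((-2029 + 2117) + 3155) = 7533/(88 + 3155) = 7533/3243 = 7533*(1/3243) = 2511/1081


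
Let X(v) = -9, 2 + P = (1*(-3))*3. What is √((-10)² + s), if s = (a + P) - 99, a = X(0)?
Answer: I*√19 ≈ 4.3589*I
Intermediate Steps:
P = -11 (P = -2 + (1*(-3))*3 = -2 - 3*3 = -2 - 9 = -11)
a = -9
s = -119 (s = (-9 - 11) - 99 = -20 - 99 = -119)
√((-10)² + s) = √((-10)² - 119) = √(100 - 119) = √(-19) = I*√19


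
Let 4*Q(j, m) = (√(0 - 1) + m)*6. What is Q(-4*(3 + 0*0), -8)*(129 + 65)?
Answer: -2328 + 291*I ≈ -2328.0 + 291.0*I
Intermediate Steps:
Q(j, m) = 3*I/2 + 3*m/2 (Q(j, m) = ((√(0 - 1) + m)*6)/4 = ((√(-1) + m)*6)/4 = ((I + m)*6)/4 = (6*I + 6*m)/4 = 3*I/2 + 3*m/2)
Q(-4*(3 + 0*0), -8)*(129 + 65) = (3*I/2 + (3/2)*(-8))*(129 + 65) = (3*I/2 - 12)*194 = (-12 + 3*I/2)*194 = -2328 + 291*I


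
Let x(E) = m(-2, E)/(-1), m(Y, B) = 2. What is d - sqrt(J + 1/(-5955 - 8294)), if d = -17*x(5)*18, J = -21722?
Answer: 612 - I*sqrt(4410304583971)/14249 ≈ 612.0 - 147.38*I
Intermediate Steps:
x(E) = -2 (x(E) = 2/(-1) = 2*(-1) = -2)
d = 612 (d = -17*(-2)*18 = 34*18 = 612)
d - sqrt(J + 1/(-5955 - 8294)) = 612 - sqrt(-21722 + 1/(-5955 - 8294)) = 612 - sqrt(-21722 + 1/(-14249)) = 612 - sqrt(-21722 - 1/14249) = 612 - sqrt(-309516779/14249) = 612 - I*sqrt(4410304583971)/14249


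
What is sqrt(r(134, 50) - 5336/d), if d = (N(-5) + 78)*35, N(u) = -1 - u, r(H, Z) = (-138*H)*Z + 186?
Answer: I*sqrt(1903580247730)/1435 ≈ 961.47*I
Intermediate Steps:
r(H, Z) = 186 - 138*H*Z (r(H, Z) = -138*H*Z + 186 = 186 - 138*H*Z)
d = 2870 (d = ((-1 - 1*(-5)) + 78)*35 = ((-1 + 5) + 78)*35 = (4 + 78)*35 = 82*35 = 2870)
sqrt(r(134, 50) - 5336/d) = sqrt((186 - 138*134*50) - 5336/2870) = sqrt((186 - 924600) - 5336*1/2870) = sqrt(-924414 - 2668/1435) = sqrt(-1326536758/1435) = I*sqrt(1903580247730)/1435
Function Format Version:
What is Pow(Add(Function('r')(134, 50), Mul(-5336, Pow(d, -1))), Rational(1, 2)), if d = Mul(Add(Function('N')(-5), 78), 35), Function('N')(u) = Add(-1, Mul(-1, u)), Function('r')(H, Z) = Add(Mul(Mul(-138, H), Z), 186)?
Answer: Mul(Rational(1, 1435), I, Pow(1903580247730, Rational(1, 2))) ≈ Mul(961.47, I)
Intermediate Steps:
Function('r')(H, Z) = Add(186, Mul(-138, H, Z)) (Function('r')(H, Z) = Add(Mul(-138, H, Z), 186) = Add(186, Mul(-138, H, Z)))
d = 2870 (d = Mul(Add(Add(-1, Mul(-1, -5)), 78), 35) = Mul(Add(Add(-1, 5), 78), 35) = Mul(Add(4, 78), 35) = Mul(82, 35) = 2870)
Pow(Add(Function('r')(134, 50), Mul(-5336, Pow(d, -1))), Rational(1, 2)) = Pow(Add(Add(186, Mul(-138, 134, 50)), Mul(-5336, Pow(2870, -1))), Rational(1, 2)) = Pow(Add(Add(186, -924600), Mul(-5336, Rational(1, 2870))), Rational(1, 2)) = Pow(Add(-924414, Rational(-2668, 1435)), Rational(1, 2)) = Pow(Rational(-1326536758, 1435), Rational(1, 2)) = Mul(Rational(1, 1435), I, Pow(1903580247730, Rational(1, 2)))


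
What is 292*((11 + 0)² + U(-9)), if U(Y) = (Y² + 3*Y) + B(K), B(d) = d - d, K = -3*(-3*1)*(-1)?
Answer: 51100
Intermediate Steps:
K = -9 (K = -(-9)*(-1) = -3*3 = -9)
B(d) = 0
U(Y) = Y² + 3*Y (U(Y) = (Y² + 3*Y) + 0 = Y² + 3*Y)
292*((11 + 0)² + U(-9)) = 292*((11 + 0)² - 9*(3 - 9)) = 292*(11² - 9*(-6)) = 292*(121 + 54) = 292*175 = 51100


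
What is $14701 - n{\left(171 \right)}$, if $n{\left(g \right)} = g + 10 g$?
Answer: $12820$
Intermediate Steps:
$n{\left(g \right)} = 11 g$
$14701 - n{\left(171 \right)} = 14701 - 11 \cdot 171 = 14701 - 1881 = 12820$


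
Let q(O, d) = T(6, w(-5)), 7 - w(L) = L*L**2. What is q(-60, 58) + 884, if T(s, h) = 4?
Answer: 888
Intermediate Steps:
w(L) = 7 - L**3 (w(L) = 7 - L*L**2 = 7 - L**3)
q(O, d) = 4
q(-60, 58) + 884 = 4 + 884 = 888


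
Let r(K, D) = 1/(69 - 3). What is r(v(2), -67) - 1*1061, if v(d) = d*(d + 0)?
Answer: -70025/66 ≈ -1061.0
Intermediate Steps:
v(d) = d² (v(d) = d*d = d²)
r(K, D) = 1/66
r(v(2), -67) - 1*1061 = 1/66 - 1*1061 = 1/66 - 1061 = -70025/66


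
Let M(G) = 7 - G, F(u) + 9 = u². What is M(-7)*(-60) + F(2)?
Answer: -845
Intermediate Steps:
F(u) = -9 + u²
M(-7)*(-60) + F(2) = (7 - 1*(-7))*(-60) + (-9 + 2²) = (7 + 7)*(-60) + (-9 + 4) = 14*(-60) - 5 = -840 - 5 = -845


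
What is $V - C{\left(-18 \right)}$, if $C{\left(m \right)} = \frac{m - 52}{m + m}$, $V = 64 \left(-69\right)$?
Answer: $- \frac{79523}{18} \approx -4417.9$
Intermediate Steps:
$V = -4416$
$C{\left(m \right)} = \frac{-52 + m}{2 m}$
$V - C{\left(-18 \right)} = -4416 - \frac{-52 - 18}{2 \left(-18\right)} = -4416 - \frac{1}{2} \left(- \frac{1}{18}\right) \left(-70\right) = -4416 - \frac{35}{18} = - \frac{79523}{18}$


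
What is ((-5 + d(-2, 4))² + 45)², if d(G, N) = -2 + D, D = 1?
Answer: 6561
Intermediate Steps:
d(G, N) = -1 (d(G, N) = -2 + 1 = -1)
((-5 + d(-2, 4))² + 45)² = ((-5 - 1)² + 45)² = ((-6)² + 45)² = (36 + 45)² = 81² = 6561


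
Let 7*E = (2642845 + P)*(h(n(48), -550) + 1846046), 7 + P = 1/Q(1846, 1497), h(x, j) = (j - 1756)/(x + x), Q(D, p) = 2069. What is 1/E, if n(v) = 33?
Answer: 477939/333103558425129395 ≈ 1.4348e-12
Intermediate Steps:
h(x, j) = (-1756 + j)/(2*x) (h(x, j) = (-1756 + j)/((2*x)) = (-1756 + j)*(1/(2*x)) = (-1756 + j)/(2*x))
P = -14482/2069 (P = -7 + 1/2069 = -14482/2069 ≈ -6.9995)
E = 333103558425129395/477939 (E = ((2642845 - 14482/2069)*((½)*(-1756 - 550)/33 + 1846046))/7 = (5468031823*((½)*(1/33)*(-2306) + 1846046)/2069)/7 = (5468031823*(-1153/33 + 1846046)/2069)/7 = ((5468031823/2069)*(60918365/33))/7 = (⅐)*(333103558425129395/68277) = 333103558425129395/477939 ≈ 6.9696e+11)
1/E = 1/(333103558425129395/477939) = 477939/333103558425129395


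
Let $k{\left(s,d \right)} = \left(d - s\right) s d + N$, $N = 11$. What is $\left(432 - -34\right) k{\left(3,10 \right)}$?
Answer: $102986$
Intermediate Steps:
$k{\left(s,d \right)} = 11 + d s \left(d - s\right)$ ($k{\left(s,d \right)} = \left(d - s\right) s d + 11 = s \left(d - s\right) d + 11 = d s \left(d - s\right) + 11 = 11 + d s \left(d - s\right)$)
$\left(432 - -34\right) k{\left(3,10 \right)} = \left(432 - -34\right) \left(11 + 3 \cdot 10^{2} - 10 \cdot 3^{2}\right) = \left(432 + 34\right) \left(11 + 3 \cdot 100 - 10 \cdot 9\right) = 466 \left(11 + 300 - 90\right) = 466 \cdot 221 = 102986$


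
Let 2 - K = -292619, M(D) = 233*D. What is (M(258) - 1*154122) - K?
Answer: -386629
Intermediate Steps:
K = 292621 (K = 2 - 1*(-292619) = 2 + 292619 = 292621)
(M(258) - 1*154122) - K = (233*258 - 1*154122) - 1*292621 = (60114 - 154122) - 292621 = -94008 - 292621 = -386629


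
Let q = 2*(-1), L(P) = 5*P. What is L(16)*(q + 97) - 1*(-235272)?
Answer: 242872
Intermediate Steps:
q = -2
L(16)*(q + 97) - 1*(-235272) = (5*16)*(-2 + 97) - 1*(-235272) = 80*95 + 235272 = 7600 + 235272 = 242872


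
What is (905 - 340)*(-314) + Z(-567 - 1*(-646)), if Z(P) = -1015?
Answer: -178425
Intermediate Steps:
(905 - 340)*(-314) + Z(-567 - 1*(-646)) = (905 - 340)*(-314) - 1015 = 565*(-314) - 1015 = -177410 - 1015 = -178425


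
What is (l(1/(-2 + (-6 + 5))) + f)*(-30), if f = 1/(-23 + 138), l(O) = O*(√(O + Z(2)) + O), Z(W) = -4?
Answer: -248/69 + 10*I*√39/3 ≈ -3.5942 + 20.817*I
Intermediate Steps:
l(O) = O*(O + √(-4 + O)) (l(O) = O*(√(O - 4) + O) = O*(√(-4 + O) + O) = O*(O + √(-4 + O)))
f = 1/115 ≈ 0.0086956
(l(1/(-2 + (-6 + 5))) + f)*(-30) = ((1/(-2 + (-6 + 5)) + √(-4 + 1/(-2 + (-6 + 5))))/(-2 + (-6 + 5)) + 1/115)*(-30) = ((1/(-2 - 1) + √(-4 + 1/(-2 - 1)))/(-2 - 1) + 1/115)*(-30) = ((1/(-3) + √(-4 + 1/(-3)))/(-3) + 1/115)*(-30) = (-(-⅓ + √(-4 - ⅓))/3 + 1/115)*(-30) = (-(-⅓ + √(-13/3))/3 + 1/115)*(-30) = (-(-⅓ + I*√39/3)/3 + 1/115)*(-30) = ((⅑ - I*√39/9) + 1/115)*(-30) = (124/1035 - I*√39/9)*(-30) = -248/69 + 10*I*√39/3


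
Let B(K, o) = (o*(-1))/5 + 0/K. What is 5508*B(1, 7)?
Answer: -38556/5 ≈ -7711.2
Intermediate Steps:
B(K, o) = -o/5 (B(K, o) = -o*(⅕) + 0 = -o/5 + 0 = -o/5)
5508*B(1, 7) = 5508*(-⅕*7) = 5508*(-7/5) = -38556/5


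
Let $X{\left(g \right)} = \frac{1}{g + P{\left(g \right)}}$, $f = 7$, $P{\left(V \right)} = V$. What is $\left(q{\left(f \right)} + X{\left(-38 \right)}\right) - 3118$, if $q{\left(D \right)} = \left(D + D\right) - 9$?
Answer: $- \frac{236589}{76} \approx -3113.0$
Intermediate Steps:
$X{\left(g \right)} = \frac{1}{2 g}$ ($X{\left(g \right)} = \frac{1}{g + g} = \frac{1}{2 g}$)
$q{\left(D \right)} = -9 + 2 D$ ($q{\left(D \right)} = 2 D - 9 = -9 + 2 D$)
$\left(q{\left(f \right)} + X{\left(-38 \right)}\right) - 3118 = \left(\left(-9 + 2 \cdot 7\right) + \frac{1}{2 \left(-38\right)}\right) - 3118 = \left(\left(-9 + 14\right) + \frac{1}{2} \left(- \frac{1}{38}\right)\right) - 3118 = \left(5 - \frac{1}{76}\right) - 3118 = \frac{379}{76} - 3118 = - \frac{236589}{76}$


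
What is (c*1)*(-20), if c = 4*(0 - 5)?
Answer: 400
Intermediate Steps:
c = -20 (c = 4*(-5) = -20)
(c*1)*(-20) = -20*1*(-20) = -20*(-20) = 400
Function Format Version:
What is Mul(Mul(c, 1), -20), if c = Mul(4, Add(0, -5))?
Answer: 400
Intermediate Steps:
c = -20 (c = Mul(4, -5) = -20)
Mul(Mul(c, 1), -20) = Mul(Mul(-20, 1), -20) = Mul(-20, -20) = 400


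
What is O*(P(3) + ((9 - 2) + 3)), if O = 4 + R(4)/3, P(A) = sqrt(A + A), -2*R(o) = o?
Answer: 100/3 + 10*sqrt(6)/3 ≈ 41.498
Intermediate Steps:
R(o) = -o/2
P(A) = sqrt(2)*sqrt(A) (P(A) = sqrt(2*A) = sqrt(2)*sqrt(A))
O = 10/3 (O = 4 - 1/2*4/3 = 4 - 2*1/3 = 4 - 2/3 = 10/3 ≈ 3.3333)
O*(P(3) + ((9 - 2) + 3)) = 10*(sqrt(2)*sqrt(3) + ((9 - 2) + 3))/3 = 10*(sqrt(6) + (7 + 3))/3 = 10*(sqrt(6) + 10)/3 = 10*(10 + sqrt(6))/3 = 100/3 + 10*sqrt(6)/3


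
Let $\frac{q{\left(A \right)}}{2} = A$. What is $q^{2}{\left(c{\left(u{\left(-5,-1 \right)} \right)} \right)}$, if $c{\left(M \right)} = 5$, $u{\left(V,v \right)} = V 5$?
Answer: $100$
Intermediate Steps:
$u{\left(V,v \right)} = 5 V$
$q{\left(A \right)} = 2 A$
$q^{2}{\left(c{\left(u{\left(-5,-1 \right)} \right)} \right)} = \left(2 \cdot 5\right)^{2} = 10^{2} = 100$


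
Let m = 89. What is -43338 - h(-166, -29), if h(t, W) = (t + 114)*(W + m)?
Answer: -40218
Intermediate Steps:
h(t, W) = (89 + W)*(114 + t) (h(t, W) = (t + 114)*(W + 89) = (114 + t)*(89 + W) = (89 + W)*(114 + t))
-43338 - h(-166, -29) = -43338 - (10146 + 89*(-166) + 114*(-29) - 29*(-166)) = -43338 - (10146 - 14774 - 3306 + 4814) = -43338 - 1*(-3120) = -43338 + 3120 = -40218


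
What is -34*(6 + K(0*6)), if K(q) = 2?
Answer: -272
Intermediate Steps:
-34*(6 + K(0*6)) = -34*(6 + 2) = -34*8 = -272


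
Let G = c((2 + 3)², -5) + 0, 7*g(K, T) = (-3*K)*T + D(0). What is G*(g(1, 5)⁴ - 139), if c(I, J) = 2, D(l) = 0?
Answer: -566228/2401 ≈ -235.83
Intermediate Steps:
g(K, T) = -3*K*T/7 (g(K, T) = ((-3*K)*T + 0)/7 = (-3*K*T + 0)/7 = (-3*K*T)/7 = -3*K*T/7)
G = 2 (G = 2 + 0 = 2)
G*(g(1, 5)⁴ - 139) = 2*((-3/7*1*5)⁴ - 139) = 2*((-15/7)⁴ - 139) = 2*(50625/2401 - 139) = 2*(-283114/2401) = -566228/2401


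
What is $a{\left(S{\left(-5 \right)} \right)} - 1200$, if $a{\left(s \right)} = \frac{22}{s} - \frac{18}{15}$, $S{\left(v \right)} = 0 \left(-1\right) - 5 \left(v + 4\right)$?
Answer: $- \frac{5984}{5} \approx -1196.8$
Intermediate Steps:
$S{\left(v \right)} = -20 - 5 v$ ($S{\left(v \right)} = 0 - 5 \left(4 + v\right) = 0 - \left(20 + 5 v\right) = -20 - 5 v$)
$a{\left(s \right)} = - \frac{6}{5} + \frac{22}{s}$ ($a{\left(s \right)} = \frac{22}{s} - \frac{6}{5} = - \frac{6}{5} + \frac{22}{s}$)
$a{\left(S{\left(-5 \right)} \right)} - 1200 = \left(- \frac{6}{5} + \frac{22}{-20 - -25}\right) - 1200 = \left(- \frac{6}{5} + \frac{22}{-20 + 25}\right) - 1200 = \left(- \frac{6}{5} + \frac{22}{5}\right) - 1200 = \frac{16}{5} - 1200 = - \frac{5984}{5}$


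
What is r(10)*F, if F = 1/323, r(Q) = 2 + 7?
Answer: 9/323 ≈ 0.027864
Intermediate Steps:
r(Q) = 9
F = 1/323 ≈ 0.0030960
r(10)*F = 9*(1/323) = 9/323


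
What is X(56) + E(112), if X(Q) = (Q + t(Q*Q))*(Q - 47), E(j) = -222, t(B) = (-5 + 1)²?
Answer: 426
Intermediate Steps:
t(B) = 16 (t(B) = (-4)² = 16)
X(Q) = (-47 + Q)*(16 + Q) (X(Q) = (Q + 16)*(Q - 47) = (16 + Q)*(-47 + Q) = (-47 + Q)*(16 + Q))
X(56) + E(112) = (-752 + 56² - 31*56) - 222 = (-752 + 3136 - 1736) - 222 = 648 - 222 = 426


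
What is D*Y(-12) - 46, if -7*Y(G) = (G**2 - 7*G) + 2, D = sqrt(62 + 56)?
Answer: -46 - 230*sqrt(118)/7 ≈ -402.92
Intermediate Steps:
D = sqrt(118) ≈ 10.863
Y(G) = -2/7 + G - G**2/7 (Y(G) = -((G**2 - 7*G) + 2)/7 = -(2 + G**2 - 7*G)/7 = -2/7 + G - G**2/7)
D*Y(-12) - 46 = sqrt(118)*(-2/7 - 12 - 1/7*(-12)**2) - 46 = sqrt(118)*(-2/7 - 12 - 1/7*144) - 46 = sqrt(118)*(-2/7 - 12 - 144/7) - 46 = sqrt(118)*(-230/7) - 46 = -230*sqrt(118)/7 - 46 = -46 - 230*sqrt(118)/7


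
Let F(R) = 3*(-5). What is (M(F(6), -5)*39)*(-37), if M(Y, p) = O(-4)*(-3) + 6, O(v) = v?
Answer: -25974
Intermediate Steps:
F(R) = -15
M(Y, p) = 18 (M(Y, p) = -4*(-3) + 6 = 12 + 6 = 18)
(M(F(6), -5)*39)*(-37) = (18*39)*(-37) = 702*(-37) = -25974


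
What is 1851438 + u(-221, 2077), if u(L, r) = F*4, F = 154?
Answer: 1852054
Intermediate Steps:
u(L, r) = 616 (u(L, r) = 154*4 = 616)
1851438 + u(-221, 2077) = 1851438 + 616 = 1852054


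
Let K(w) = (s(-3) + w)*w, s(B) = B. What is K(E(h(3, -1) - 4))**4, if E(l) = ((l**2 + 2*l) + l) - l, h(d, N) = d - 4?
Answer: 1049760000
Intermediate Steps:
h(d, N) = -4 + d
E(l) = l**2 + 2*l (E(l) = (l**2 + 3*l) - l = l**2 + 2*l)
K(w) = w*(-3 + w) (K(w) = (-3 + w)*w = w*(-3 + w))
K(E(h(3, -1) - 4))**4 = ((((-4 + 3) - 4)*(2 + ((-4 + 3) - 4)))*(-3 + ((-4 + 3) - 4)*(2 + ((-4 + 3) - 4))))**4 = (((-1 - 4)*(2 + (-1 - 4)))*(-3 + (-1 - 4)*(2 + (-1 - 4))))**4 = ((-5*(2 - 5))*(-3 - 5*(2 - 5)))**4 = ((-5*(-3))*(-3 - 5*(-3)))**4 = (15*(-3 + 15))**4 = (15*12)**4 = 180**4 = 1049760000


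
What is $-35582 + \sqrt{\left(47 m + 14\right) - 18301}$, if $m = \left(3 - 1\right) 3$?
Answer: $-35582 + i \sqrt{18005} \approx -35582.0 + 134.18 i$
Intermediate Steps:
$m = 6$ ($m = 2 \cdot 3 = 6$)
$-35582 + \sqrt{\left(47 m + 14\right) - 18301} = -35582 + \sqrt{\left(47 \cdot 6 + 14\right) - 18301} = -35582 + \sqrt{\left(282 + 14\right) - 18301} = -35582 + \sqrt{296 - 18301} = -35582 + \sqrt{-18005} = -35582 + i \sqrt{18005}$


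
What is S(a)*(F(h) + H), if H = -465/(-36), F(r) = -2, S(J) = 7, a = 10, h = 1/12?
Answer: 917/12 ≈ 76.417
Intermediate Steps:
h = 1/12 ≈ 0.083333
H = 155/12 (H = -465*(-1/36) = 155/12 ≈ 12.917)
S(a)*(F(h) + H) = 7*(-2 + 155/12) = 7*(131/12) = 917/12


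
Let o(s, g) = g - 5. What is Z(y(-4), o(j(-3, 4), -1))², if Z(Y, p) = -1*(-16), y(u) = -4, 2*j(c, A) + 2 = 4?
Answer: 256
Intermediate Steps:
j(c, A) = 1 (j(c, A) = -1 + (½)*4 = -1 + 2 = 1)
o(s, g) = -5 + g
Z(Y, p) = 16
Z(y(-4), o(j(-3, 4), -1))² = 16² = 256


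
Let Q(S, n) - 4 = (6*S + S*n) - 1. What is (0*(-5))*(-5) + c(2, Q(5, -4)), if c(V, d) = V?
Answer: 2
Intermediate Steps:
Q(S, n) = 3 + 6*S + S*n (Q(S, n) = 4 + ((6*S + S*n) - 1) = 4 + (-1 + 6*S + S*n) = 3 + 6*S + S*n)
(0*(-5))*(-5) + c(2, Q(5, -4)) = (0*(-5))*(-5) + 2 = 0*(-5) + 2 = 0 + 2 = 2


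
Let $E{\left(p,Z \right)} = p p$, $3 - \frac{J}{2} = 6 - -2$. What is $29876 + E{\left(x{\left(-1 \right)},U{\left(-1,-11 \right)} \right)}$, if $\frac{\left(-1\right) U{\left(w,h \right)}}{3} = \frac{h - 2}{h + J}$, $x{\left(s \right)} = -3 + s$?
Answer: $29892$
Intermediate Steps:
$J = -10$ ($J = 6 - 2 \left(6 - -2\right) = 6 - 2 \left(6 + 2\right) = 6 - 16 = -10$)
$U{\left(w,h \right)} = - \frac{3 \left(-2 + h\right)}{-10 + h}$ ($U{\left(w,h \right)} = - 3 \frac{h - 2}{h - 10} = - 3 \frac{-2 + h}{-10 + h} = - \frac{3 \left(-2 + h\right)}{-10 + h}$)
$E{\left(p,Z \right)} = p^{2}$
$29876 + E{\left(x{\left(-1 \right)},U{\left(-1,-11 \right)} \right)} = 29876 + \left(-3 - 1\right)^{2} = 29876 + \left(-4\right)^{2} = 29876 + 16 = 29892$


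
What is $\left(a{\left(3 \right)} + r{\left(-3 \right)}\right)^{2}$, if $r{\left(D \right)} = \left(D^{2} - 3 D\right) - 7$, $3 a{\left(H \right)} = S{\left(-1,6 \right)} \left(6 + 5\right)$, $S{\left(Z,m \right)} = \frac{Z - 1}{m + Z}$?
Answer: $\frac{20449}{225} \approx 90.884$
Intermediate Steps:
$S{\left(Z,m \right)} = \frac{-1 + Z}{Z + m}$
$a{\left(H \right)} = - \frac{22}{15}$ ($a{\left(H \right)} = \frac{\frac{-1 - 1}{-1 + 6} \left(6 + 5\right)}{3} = \frac{\frac{1}{5} \left(-2\right) 11}{3} = \frac{\left(- \frac{2}{5}\right) 11}{3} = \frac{1}{3} \left(- \frac{22}{5}\right) = - \frac{22}{15}$)
$r{\left(D \right)} = -7 + D^{2} - 3 D$
$\left(a{\left(3 \right)} + r{\left(-3 \right)}\right)^{2} = \left(- \frac{22}{15} - \left(-2 - 9\right)\right)^{2} = \left(- \frac{22}{15} + \left(-7 + 9 + 9\right)\right)^{2} = \left(- \frac{22}{15} + 11\right)^{2} = \left(\frac{143}{15}\right)^{2} = \frac{20449}{225}$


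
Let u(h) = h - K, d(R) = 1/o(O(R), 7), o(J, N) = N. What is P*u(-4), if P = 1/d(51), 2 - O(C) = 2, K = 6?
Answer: -70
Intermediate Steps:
O(C) = 0 (O(C) = 2 - 1*2 = 2 - 2 = 0)
d(R) = ⅐ (d(R) = 1/7 = ⅐)
u(h) = -6 + h (u(h) = h - 1*6 = h - 6 = -6 + h)
P = 7 (P = 1/(⅐) = 7)
P*u(-4) = 7*(-6 - 4) = 7*(-10) = -70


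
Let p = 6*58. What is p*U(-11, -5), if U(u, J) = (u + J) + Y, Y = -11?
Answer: -9396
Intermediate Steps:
U(u, J) = -11 + J + u (U(u, J) = (u + J) - 11 = (J + u) - 11 = -11 + J + u)
p = 348
p*U(-11, -5) = 348*(-11 - 5 - 11) = 348*(-27) = -9396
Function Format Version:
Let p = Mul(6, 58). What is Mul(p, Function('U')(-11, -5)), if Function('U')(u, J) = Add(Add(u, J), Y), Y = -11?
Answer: -9396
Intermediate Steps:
Function('U')(u, J) = Add(-11, J, u) (Function('U')(u, J) = Add(Add(u, J), -11) = Add(Add(J, u), -11) = Add(-11, J, u))
p = 348
Mul(p, Function('U')(-11, -5)) = Mul(348, Add(-11, -5, -11)) = Mul(348, -27) = -9396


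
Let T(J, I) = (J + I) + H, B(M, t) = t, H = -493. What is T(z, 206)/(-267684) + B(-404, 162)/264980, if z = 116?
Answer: 7389699/5910908860 ≈ 0.0012502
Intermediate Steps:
T(J, I) = -493 + I + J (T(J, I) = (J + I) - 493 = (I + J) - 493 = -493 + I + J)
T(z, 206)/(-267684) + B(-404, 162)/264980 = (-493 + 206 + 116)/(-267684) + 162/264980 = -171*(-1/267684) + 162*(1/264980) = 57/89228 + 81/132490 = 7389699/5910908860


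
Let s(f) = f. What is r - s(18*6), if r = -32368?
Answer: -32476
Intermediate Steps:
r - s(18*6) = -32368 - 18*6 = -32368 - 1*108 = -32368 - 108 = -32476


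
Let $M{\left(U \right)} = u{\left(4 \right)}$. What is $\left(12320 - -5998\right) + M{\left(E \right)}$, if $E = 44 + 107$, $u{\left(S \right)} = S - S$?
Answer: $18318$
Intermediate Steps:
$u{\left(S \right)} = 0$
$E = 151$
$M{\left(U \right)} = 0$
$\left(12320 - -5998\right) + M{\left(E \right)} = \left(12320 - -5998\right) + 0 = \left(12320 + 5998\right) + 0 = 18318 + 0 = 18318$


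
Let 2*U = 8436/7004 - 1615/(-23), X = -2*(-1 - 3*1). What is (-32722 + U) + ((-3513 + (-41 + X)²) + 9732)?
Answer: -1022059836/40273 ≈ -25378.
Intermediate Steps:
X = 8 (X = -2*(-1 - 3) = -2*(-4) = 8)
U = 1438186/40273 (U = (8436/7004 - 1615/(-23))/2 = (8436*(1/7004) - 1615*(-1/23))/2 = (2109/1751 + 1615/23)/2 = (½)*(2876372/40273) = 1438186/40273 ≈ 35.711)
(-32722 + U) + ((-3513 + (-41 + X)²) + 9732) = (-32722 + 1438186/40273) + ((-3513 + (-41 + 8)²) + 9732) = -1316374920/40273 + ((-3513 + (-33)²) + 9732) = -1316374920/40273 + ((-3513 + 1089) + 9732) = -1316374920/40273 + (-2424 + 9732) = -1316374920/40273 + 7308 = -1022059836/40273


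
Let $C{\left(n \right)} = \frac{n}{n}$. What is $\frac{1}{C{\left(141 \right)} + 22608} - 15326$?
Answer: $- \frac{346505533}{22609} \approx -15326.0$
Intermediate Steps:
$C{\left(n \right)} = 1$
$\frac{1}{C{\left(141 \right)} + 22608} - 15326 = \frac{1}{1 + 22608} - 15326 = \frac{1}{22609} - 15326 = - \frac{346505533}{22609}$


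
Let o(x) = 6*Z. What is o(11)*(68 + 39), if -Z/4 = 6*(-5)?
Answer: 77040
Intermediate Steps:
Z = 120 (Z = -24*(-5) = -4*(-30) = 120)
o(x) = 720 (o(x) = 6*120 = 720)
o(11)*(68 + 39) = 720*(68 + 39) = 720*107 = 77040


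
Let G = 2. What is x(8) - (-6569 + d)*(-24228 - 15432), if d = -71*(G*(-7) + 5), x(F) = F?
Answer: -235183792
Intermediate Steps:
d = 639 (d = -71*(2*(-7) + 5) = -71*(-14 + 5) = -71*(-9) = 639)
x(8) - (-6569 + d)*(-24228 - 15432) = 8 - (-6569 + 639)*(-24228 - 15432) = 8 - (-5930)*(-39660) = 8 - 1*235183800 = 8 - 235183800 = -235183792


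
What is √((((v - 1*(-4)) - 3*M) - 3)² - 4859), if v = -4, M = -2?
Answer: 5*I*√194 ≈ 69.642*I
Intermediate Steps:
√((((v - 1*(-4)) - 3*M) - 3)² - 4859) = √((((-4 - 1*(-4)) - 3*(-2)) - 3)² - 4859) = √((((-4 + 4) + 6) - 3)² - 4859) = √(((0 + 6) - 3)² - 4859) = √((6 - 3)² - 4859) = √(3² - 4859) = √(9 - 4859) = √(-4850) = 5*I*√194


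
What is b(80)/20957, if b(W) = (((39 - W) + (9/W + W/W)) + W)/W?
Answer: 3209/134124800 ≈ 2.3925e-5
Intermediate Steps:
b(W) = (40 + 9/W)/W (b(W) = (((39 - W) + (9/W + 1)) + W)/W = (((39 - W) + (1 + 9/W)) + W)/W = ((40 - W + 9/W) + W)/W = (40 + 9/W)/W)
b(80)/20957 = ((9 + 40*80)/80²)/20957 = ((9 + 3200)/6400)*(1/20957) = ((1/6400)*3209)*(1/20957) = (3209/6400)*(1/20957) = 3209/134124800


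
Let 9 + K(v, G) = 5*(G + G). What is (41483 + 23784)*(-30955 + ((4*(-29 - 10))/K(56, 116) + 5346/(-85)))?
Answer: -198062431779577/97835 ≈ -2.0245e+9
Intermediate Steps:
K(v, G) = -9 + 10*G (K(v, G) = -9 + 5*(G + G) = -9 + 5*(2*G) = -9 + 10*G)
(41483 + 23784)*(-30955 + ((4*(-29 - 10))/K(56, 116) + 5346/(-85))) = (41483 + 23784)*(-30955 + ((4*(-29 - 10))/(-9 + 10*116) + 5346/(-85))) = 65267*(-30955 + ((4*(-39))/(-9 + 1160) + 5346*(-1/85))) = 65267*(-30955 + (-156/1151 - 5346/85)) = 65267*(-30955 - 6166506/97835) = 65267*(-3034648931/97835) = -198062431779577/97835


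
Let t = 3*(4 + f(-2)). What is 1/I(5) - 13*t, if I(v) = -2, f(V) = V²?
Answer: -625/2 ≈ -312.50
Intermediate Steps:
t = 24 (t = 3*(4 + (-2)²) = 3*(4 + 4) = 3*8 = 24)
1/I(5) - 13*t = 1/(-2) - 13*24 = -½ - 312 = -625/2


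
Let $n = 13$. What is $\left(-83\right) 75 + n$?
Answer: $-6212$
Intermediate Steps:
$\left(-83\right) 75 + n = \left(-83\right) 75 + 13 = -6225 + 13 = -6212$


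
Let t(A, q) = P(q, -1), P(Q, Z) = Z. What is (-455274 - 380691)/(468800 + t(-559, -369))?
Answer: -835965/468799 ≈ -1.7832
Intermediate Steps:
t(A, q) = -1
(-455274 - 380691)/(468800 + t(-559, -369)) = (-455274 - 380691)/(468800 - 1) = -835965/468799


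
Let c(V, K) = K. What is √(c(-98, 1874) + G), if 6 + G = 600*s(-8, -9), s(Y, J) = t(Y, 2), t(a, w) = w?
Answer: 2*√767 ≈ 55.390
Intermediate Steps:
s(Y, J) = 2
G = 1194 (G = -6 + 600*2 = -6 + 1200 = 1194)
√(c(-98, 1874) + G) = √(1874 + 1194) = √3068 = 2*√767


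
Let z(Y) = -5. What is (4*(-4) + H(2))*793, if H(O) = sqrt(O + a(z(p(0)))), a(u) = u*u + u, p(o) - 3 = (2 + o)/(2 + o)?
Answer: -12688 + 793*sqrt(22) ≈ -8968.5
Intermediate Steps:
p(o) = 4 (p(o) = 3 + (2 + o)/(2 + o) = 3 + 1 = 4)
a(u) = u + u**2 (a(u) = u**2 + u = u + u**2)
H(O) = sqrt(20 + O) (H(O) = sqrt(O - 5*(1 - 5)) = sqrt(O - 5*(-4)) = sqrt(O + 20) = sqrt(20 + O))
(4*(-4) + H(2))*793 = (4*(-4) + sqrt(20 + 2))*793 = (-16 + sqrt(22))*793 = -12688 + 793*sqrt(22)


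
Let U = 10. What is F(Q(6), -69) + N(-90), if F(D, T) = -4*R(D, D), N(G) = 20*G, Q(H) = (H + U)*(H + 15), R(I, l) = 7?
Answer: -1828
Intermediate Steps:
Q(H) = (10 + H)*(15 + H) (Q(H) = (H + 10)*(H + 15) = (10 + H)*(15 + H))
F(D, T) = -28 (F(D, T) = -4*7 = -28)
F(Q(6), -69) + N(-90) = -28 + 20*(-90) = -28 - 1800 = -1828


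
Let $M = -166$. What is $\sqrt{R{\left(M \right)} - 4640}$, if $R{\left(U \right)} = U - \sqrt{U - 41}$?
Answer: $\sqrt{-4806 - 3 i \sqrt{23}} \approx 0.104 - 69.325 i$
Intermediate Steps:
$R{\left(U \right)} = U - \sqrt{-41 + U}$
$\sqrt{R{\left(M \right)} - 4640} = \sqrt{\left(-166 - \sqrt{-41 - 166}\right) - 4640} = \sqrt{\left(-166 - \sqrt{-207}\right) - 4640} = \sqrt{\left(-166 - 3 i \sqrt{23}\right) - 4640} = \sqrt{-4806 - 3 i \sqrt{23}}$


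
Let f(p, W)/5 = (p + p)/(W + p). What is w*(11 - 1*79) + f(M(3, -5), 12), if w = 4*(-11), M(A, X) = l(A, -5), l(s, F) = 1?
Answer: 38906/13 ≈ 2992.8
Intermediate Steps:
M(A, X) = 1
f(p, W) = 10*p/(W + p) (f(p, W) = 5*((p + p)/(W + p)) = 5*((2*p)/(W + p)) = 5*(2*p/(W + p)) = 10*p/(W + p))
w = -44
w*(11 - 1*79) + f(M(3, -5), 12) = -44*(11 - 1*79) + 10*1/(12 + 1) = -44*(11 - 79) + 10*1/13 = -44*(-68) + 10*1*(1/13) = 2992 + 10/13 = 38906/13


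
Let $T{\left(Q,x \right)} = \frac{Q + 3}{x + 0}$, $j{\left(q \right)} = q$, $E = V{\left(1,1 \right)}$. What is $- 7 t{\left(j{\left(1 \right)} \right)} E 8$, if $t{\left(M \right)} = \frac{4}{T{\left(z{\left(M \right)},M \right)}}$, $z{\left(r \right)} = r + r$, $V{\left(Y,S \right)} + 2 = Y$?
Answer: $\frac{224}{5} \approx 44.8$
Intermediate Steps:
$V{\left(Y,S \right)} = -2 + Y$
$E = -1$ ($E = -2 + 1 = -1$)
$z{\left(r \right)} = 2 r$
$T{\left(Q,x \right)} = \frac{3 + Q}{x}$
$t{\left(M \right)} = \frac{4 M}{3 + 2 M}$ ($t{\left(M \right)} = \frac{4}{\frac{1}{M} \left(3 + 2 M\right)} = 4 \frac{M}{3 + 2 M} = \frac{4 M}{3 + 2 M}$)
$- 7 t{\left(j{\left(1 \right)} \right)} E 8 = - 7 \cdot 4 \cdot 1 \frac{1}{3 + 2 \cdot 1} \left(\left(-1\right) 8\right) = - 7 \cdot 4 \cdot 1 \frac{1}{3 + 2} \left(-8\right) = - 7 \cdot 4 \cdot 1 \cdot \frac{1}{5} \left(-8\right) = \left(-7\right) \frac{4}{5} \left(-8\right) = \left(- \frac{28}{5}\right) \left(-8\right) = \frac{224}{5}$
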